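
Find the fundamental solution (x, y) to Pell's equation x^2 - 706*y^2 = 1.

First expand sqrt(706) as a continued fraction. With x_i = (sqrt(706) + m_i)/d_i and (m_0, d_0) = (0, 1): a_0 = floor(sqrt(706)) = 26, since 26^2 = 676 <= 706 < 729 = 27^2.
Iterate m_{i+1} = d_i*a_i - m_i, d_{i+1} = (706 - m_{i+1}^2)/d_i, a_{i+1} = floor((a_0 + m_{i+1})/d_{i+1}):
  m_1 = 1*26 - 0 = 26, d_1 = (706 - 26^2)/1 = 30/1 = 30, a_1 = floor((26 + 26)/30) = 1.
  m_2 = 30*1 - 26 = 4, d_2 = (706 - 4^2)/30 = 690/30 = 23, a_2 = floor((26 + 4)/23) = 1.
  m_3 = 23*1 - 4 = 19, d_3 = (706 - 19^2)/23 = 345/23 = 15, a_3 = floor((26 + 19)/15) = 3.
  m_4 = 15*3 - 19 = 26, d_4 = (706 - 26^2)/15 = 30/15 = 2, a_4 = floor((26 + 26)/2) = 26.
  m_5 = 2*26 - 26 = 26, d_5 = (706 - 26^2)/2 = 30/2 = 15, a_5 = floor((26 + 26)/15) = 3.
  m_6 = 15*3 - 26 = 19, d_6 = (706 - 19^2)/15 = 345/15 = 23, a_6 = floor((26 + 19)/23) = 1.
  m_7 = 23*1 - 19 = 4, d_7 = (706 - 4^2)/23 = 690/23 = 30, a_7 = floor((26 + 4)/30) = 1.
  m_8 = 30*1 - 4 = 26, d_8 = (706 - 26^2)/30 = 30/30 = 1, a_8 = floor((26 + 26)/1) = 52.
  m_9 = 1*52 - 26 = 26, d_9 = (706 - 26^2)/1 = 30/1 = 30: (m_9, d_9) = (m_1, d_1) = (26, 30), so from here the quotients repeat a_1, ..., a_8; the period length is 8.
So sqrt(706) = [26; (1, 1, 3, 26, 3, 1, 1, 52)] with period length k = 8.
k is even, so the fundamental solution of x^2 - 706y^2 = 1 is (p_{k-1}, q_{k-1}) = (p_7, q_7); compute convergents through index 7.
Convergents (p_i = a_i*p_{i-1} + p_{i-2}, q_i = a_i*q_{i-1} + q_{i-2} with p_{-2}=0, p_{-1}=1, q_{-2}=1, q_{-1}=0):
  i=0: a_0=26, p_0 = 26*1 + 0 = 26, q_0 = 26*0 + 1 = 1.
  i=1: a_1=1, p_1 = 1*26 + 1 = 27, q_1 = 1*1 + 0 = 1.
  i=2: a_2=1, p_2 = 1*27 + 26 = 53, q_2 = 1*1 + 1 = 2.
  i=3: a_3=3, p_3 = 3*53 + 27 = 186, q_3 = 3*2 + 1 = 7.
  i=4: a_4=26, p_4 = 26*186 + 53 = 4889, q_4 = 26*7 + 2 = 184.
  i=5: a_5=3, p_5 = 3*4889 + 186 = 14853, q_5 = 3*184 + 7 = 559.
  i=6: a_6=1, p_6 = 1*14853 + 4889 = 19742, q_6 = 1*559 + 184 = 743.
  i=7: a_7=1, p_7 = 1*19742 + 14853 = 34595, q_7 = 1*743 + 559 = 1302.
Check: 34595^2 - 706*1302^2 = 1196814025 - 1196814024 = 1, so (x, y) = (34595, 1302) solves the equation, and by the theorem it is the least positive solution.

(x, y) = (34595, 1302)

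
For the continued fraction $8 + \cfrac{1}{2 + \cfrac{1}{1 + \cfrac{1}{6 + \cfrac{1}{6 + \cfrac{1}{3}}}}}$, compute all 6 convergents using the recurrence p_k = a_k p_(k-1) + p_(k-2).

8/1, 17/2, 25/3, 167/20, 1027/123, 3248/389

Using the convergent recurrence p_i = a_i*p_{i-1} + p_{i-2}, q_i = a_i*q_{i-1} + q_{i-2} with p_{-2}=0, p_{-1}=1, q_{-2}=1, q_{-1}=0:
  i=0: a_0=8, p_0 = 8*1 + 0 = 8, q_0 = 8*0 + 1 = 1.
  i=1: a_1=2, p_1 = 2*8 + 1 = 17, q_1 = 2*1 + 0 = 2.
  i=2: a_2=1, p_2 = 1*17 + 8 = 25, q_2 = 1*2 + 1 = 3.
  i=3: a_3=6, p_3 = 6*25 + 17 = 167, q_3 = 6*3 + 2 = 20.
  i=4: a_4=6, p_4 = 6*167 + 25 = 1027, q_4 = 6*20 + 3 = 123.
  i=5: a_5=3, p_5 = 3*1027 + 167 = 3248, q_5 = 3*123 + 20 = 389.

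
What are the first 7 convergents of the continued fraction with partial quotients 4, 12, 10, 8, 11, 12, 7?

Using the convergent recurrence p_i = a_i*p_{i-1} + p_{i-2}, q_i = a_i*q_{i-1} + q_{i-2} with p_{-2}=0, p_{-1}=1, q_{-2}=1, q_{-1}=0:
  i=0: a_0=4, p_0 = 4*1 + 0 = 4, q_0 = 4*0 + 1 = 1.
  i=1: a_1=12, p_1 = 12*4 + 1 = 49, q_1 = 12*1 + 0 = 12.
  i=2: a_2=10, p_2 = 10*49 + 4 = 494, q_2 = 10*12 + 1 = 121.
  i=3: a_3=8, p_3 = 8*494 + 49 = 4001, q_3 = 8*121 + 12 = 980.
  i=4: a_4=11, p_4 = 11*4001 + 494 = 44505, q_4 = 11*980 + 121 = 10901.
  i=5: a_5=12, p_5 = 12*44505 + 4001 = 538061, q_5 = 12*10901 + 980 = 131792.
  i=6: a_6=7, p_6 = 7*538061 + 44505 = 3810932, q_6 = 7*131792 + 10901 = 933445.

4/1, 49/12, 494/121, 4001/980, 44505/10901, 538061/131792, 3810932/933445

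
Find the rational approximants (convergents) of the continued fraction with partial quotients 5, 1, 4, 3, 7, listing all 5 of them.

Using the convergent recurrence p_i = a_i*p_{i-1} + p_{i-2}, q_i = a_i*q_{i-1} + q_{i-2} with p_{-2}=0, p_{-1}=1, q_{-2}=1, q_{-1}=0:
  i=0: a_0=5, p_0 = 5*1 + 0 = 5, q_0 = 5*0 + 1 = 1.
  i=1: a_1=1, p_1 = 1*5 + 1 = 6, q_1 = 1*1 + 0 = 1.
  i=2: a_2=4, p_2 = 4*6 + 5 = 29, q_2 = 4*1 + 1 = 5.
  i=3: a_3=3, p_3 = 3*29 + 6 = 93, q_3 = 3*5 + 1 = 16.
  i=4: a_4=7, p_4 = 7*93 + 29 = 680, q_4 = 7*16 + 5 = 117.

5/1, 6/1, 29/5, 93/16, 680/117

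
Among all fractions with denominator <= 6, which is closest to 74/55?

4/3

Expand x = 74/55 as a continued fraction with the Euclidean algorithm:
  74 = 1*55 + 19, so a_0 = 1.
  55 = 2*19 + 17, so a_1 = 2.
  19 = 1*17 + 2, so a_2 = 1.
  17 = 8*2 + 1, so a_3 = 8.
  2 = 2*1 + 0, so a_4 = 2.
so x = [1; 2, 1, 8, 2].
Convergents (p_i = a_i*p_{i-1} + p_{i-2}, q_i = a_i*q_{i-1} + q_{i-2} with p_{-2}=0, p_{-1}=1, q_{-2}=1, q_{-1}=0), until the denominator exceeds 6:
  i=0: a_0=1, p_0 = 1*1 + 0 = 1, q_0 = 1*0 + 1 = 1.
  i=1: a_1=2, p_1 = 2*1 + 1 = 3, q_1 = 2*1 + 0 = 2.
  i=2: a_2=1, p_2 = 1*3 + 1 = 4, q_2 = 1*2 + 1 = 3.
  i=3: a_3=8, p_3 = 8*4 + 3 = 35, q_3 = 8*3 + 2 = 26.
q_3 = 26 > 6, so the last convergent with denominator <= 6 is p_2/q_2 = 4/3.
The closest fraction with denominator <= 6 is either p_2/q_2 or the intermediate fraction (k*p_2 + p_1)/(k*q_2 + q_1) with the largest k >= 1 whose denominator stays <= 6; these approach x as k grows, and every other convergent or intermediate fraction in range is farther away.
Largest k: floor((6 - q_1)/q_2) = floor((6 - 2)/3) = 1.
That gives (1*4 + 3)/(1*3 + 2) = 7/5.
Compare the errors: |x - 4/3| = |74*3 - 4*55|/(55*3) = 2/165, and |x - 7/5| = |74*5 - 7*55|/(55*5) = 15/275.
Cross-multiplying, 2*275 = 550 < 2475 = 15*165, so 2/165 is smaller: the convergent 4/3 is closer to x than 7/5.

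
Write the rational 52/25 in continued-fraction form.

Run the Euclidean algorithm on 52 and 25; the successive quotients are the partial quotients a_0, a_1, ... (each step inverts the fractional part left over by the previous one):
  52 = 2*25 + 2, so a_0 = 2.
  25 = 12*2 + 1, so a_1 = 12.
  2 = 2*1 + 0, so a_2 = 2.
The remainder reaches 0 after 3 divisions, so the expansion has 3 partial quotients, read off in order.

[2; 12, 2]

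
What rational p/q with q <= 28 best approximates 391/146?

Expand x = 391/146 as a continued fraction with the Euclidean algorithm:
  391 = 2*146 + 99, so a_0 = 2.
  146 = 1*99 + 47, so a_1 = 1.
  99 = 2*47 + 5, so a_2 = 2.
  47 = 9*5 + 2, so a_3 = 9.
  5 = 2*2 + 1, so a_4 = 2.
  2 = 2*1 + 0, so a_5 = 2.
so x = [2; 1, 2, 9, 2, 2].
Convergents (p_i = a_i*p_{i-1} + p_{i-2}, q_i = a_i*q_{i-1} + q_{i-2} with p_{-2}=0, p_{-1}=1, q_{-2}=1, q_{-1}=0), until the denominator exceeds 28:
  i=0: a_0=2, p_0 = 2*1 + 0 = 2, q_0 = 2*0 + 1 = 1.
  i=1: a_1=1, p_1 = 1*2 + 1 = 3, q_1 = 1*1 + 0 = 1.
  i=2: a_2=2, p_2 = 2*3 + 2 = 8, q_2 = 2*1 + 1 = 3.
  i=3: a_3=9, p_3 = 9*8 + 3 = 75, q_3 = 9*3 + 1 = 28.
  i=4: a_4=2, p_4 = 2*75 + 8 = 158, q_4 = 2*28 + 3 = 59.
q_4 = 59 > 28, so the last convergent with denominator <= 28 is p_3/q_3 = 75/28.
The closest fraction with denominator <= 28 is either p_3/q_3 or the intermediate fraction (k*p_3 + p_2)/(k*q_3 + q_2) with the largest k >= 1 whose denominator stays <= 28; these approach x as k grows, and every other convergent or intermediate fraction in range is farther away.
Largest k: floor((28 - q_2)/q_3) = floor((28 - 3)/28) = 0.
Since k = 0, no intermediate fraction beyond p_3/q_3 has denominator <= 28, so the convergent 75/28 is the closest (its error is |391*28 - 75*146|/(146*28) = 2/4088).

75/28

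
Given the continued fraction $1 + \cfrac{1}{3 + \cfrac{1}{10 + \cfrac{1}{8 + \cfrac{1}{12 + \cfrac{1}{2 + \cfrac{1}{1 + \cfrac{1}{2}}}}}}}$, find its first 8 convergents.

1/1, 4/3, 41/31, 332/251, 4025/3043, 8382/6337, 12407/9380, 33196/25097

Using the convergent recurrence p_i = a_i*p_{i-1} + p_{i-2}, q_i = a_i*q_{i-1} + q_{i-2} with p_{-2}=0, p_{-1}=1, q_{-2}=1, q_{-1}=0:
  i=0: a_0=1, p_0 = 1*1 + 0 = 1, q_0 = 1*0 + 1 = 1.
  i=1: a_1=3, p_1 = 3*1 + 1 = 4, q_1 = 3*1 + 0 = 3.
  i=2: a_2=10, p_2 = 10*4 + 1 = 41, q_2 = 10*3 + 1 = 31.
  i=3: a_3=8, p_3 = 8*41 + 4 = 332, q_3 = 8*31 + 3 = 251.
  i=4: a_4=12, p_4 = 12*332 + 41 = 4025, q_4 = 12*251 + 31 = 3043.
  i=5: a_5=2, p_5 = 2*4025 + 332 = 8382, q_5 = 2*3043 + 251 = 6337.
  i=6: a_6=1, p_6 = 1*8382 + 4025 = 12407, q_6 = 1*6337 + 3043 = 9380.
  i=7: a_7=2, p_7 = 2*12407 + 8382 = 33196, q_7 = 2*9380 + 6337 = 25097.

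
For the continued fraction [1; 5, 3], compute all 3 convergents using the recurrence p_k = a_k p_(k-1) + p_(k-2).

1/1, 6/5, 19/16

Using the convergent recurrence p_i = a_i*p_{i-1} + p_{i-2}, q_i = a_i*q_{i-1} + q_{i-2} with p_{-2}=0, p_{-1}=1, q_{-2}=1, q_{-1}=0:
  i=0: a_0=1, p_0 = 1*1 + 0 = 1, q_0 = 1*0 + 1 = 1.
  i=1: a_1=5, p_1 = 5*1 + 1 = 6, q_1 = 5*1 + 0 = 5.
  i=2: a_2=3, p_2 = 3*6 + 1 = 19, q_2 = 3*5 + 1 = 16.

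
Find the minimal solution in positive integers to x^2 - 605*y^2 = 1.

(x, y) = (930249, 37820)

First expand sqrt(605) as a continued fraction. With x_i = (sqrt(605) + m_i)/d_i and (m_0, d_0) = (0, 1): a_0 = floor(sqrt(605)) = 24, since 24^2 = 576 <= 605 < 625 = 25^2.
Iterate m_{i+1} = d_i*a_i - m_i, d_{i+1} = (605 - m_{i+1}^2)/d_i, a_{i+1} = floor((a_0 + m_{i+1})/d_{i+1}):
  m_1 = 1*24 - 0 = 24, d_1 = (605 - 24^2)/1 = 29/1 = 29, a_1 = floor((24 + 24)/29) = 1.
  m_2 = 29*1 - 24 = 5, d_2 = (605 - 5^2)/29 = 580/29 = 20, a_2 = floor((24 + 5)/20) = 1.
  m_3 = 20*1 - 5 = 15, d_3 = (605 - 15^2)/20 = 380/20 = 19, a_3 = floor((24 + 15)/19) = 2.
  m_4 = 19*2 - 15 = 23, d_4 = (605 - 23^2)/19 = 76/19 = 4, a_4 = floor((24 + 23)/4) = 11.
  m_5 = 4*11 - 23 = 21, d_5 = (605 - 21^2)/4 = 164/4 = 41, a_5 = floor((24 + 21)/41) = 1.
  m_6 = 41*1 - 21 = 20, d_6 = (605 - 20^2)/41 = 205/41 = 5, a_6 = floor((24 + 20)/5) = 8.
  m_7 = 5*8 - 20 = 20, d_7 = (605 - 20^2)/5 = 205/5 = 41, a_7 = floor((24 + 20)/41) = 1.
  m_8 = 41*1 - 20 = 21, d_8 = (605 - 21^2)/41 = 164/41 = 4, a_8 = floor((24 + 21)/4) = 11.
  m_9 = 4*11 - 21 = 23, d_9 = (605 - 23^2)/4 = 76/4 = 19, a_9 = floor((24 + 23)/19) = 2.
  m_10 = 19*2 - 23 = 15, d_10 = (605 - 15^2)/19 = 380/19 = 20, a_10 = floor((24 + 15)/20) = 1.
  m_11 = 20*1 - 15 = 5, d_11 = (605 - 5^2)/20 = 580/20 = 29, a_11 = floor((24 + 5)/29) = 1.
  m_12 = 29*1 - 5 = 24, d_12 = (605 - 24^2)/29 = 29/29 = 1, a_12 = floor((24 + 24)/1) = 48.
  m_13 = 1*48 - 24 = 24, d_13 = (605 - 24^2)/1 = 29/1 = 29: (m_13, d_13) = (m_1, d_1) = (24, 29), so from here the quotients repeat a_1, ..., a_12; the period length is 12.
So sqrt(605) = [24; (1, 1, 2, 11, 1, 8, 1, 11, 2, 1, 1, 48)] with period length k = 12.
k is even, so the fundamental solution of x^2 - 605y^2 = 1 is (p_{k-1}, q_{k-1}) = (p_11, q_11); compute convergents through index 11.
Convergents (p_i = a_i*p_{i-1} + p_{i-2}, q_i = a_i*q_{i-1} + q_{i-2} with p_{-2}=0, p_{-1}=1, q_{-2}=1, q_{-1}=0):
  i=0: a_0=24, p_0 = 24*1 + 0 = 24, q_0 = 24*0 + 1 = 1.
  i=1: a_1=1, p_1 = 1*24 + 1 = 25, q_1 = 1*1 + 0 = 1.
  i=2: a_2=1, p_2 = 1*25 + 24 = 49, q_2 = 1*1 + 1 = 2.
  i=3: a_3=2, p_3 = 2*49 + 25 = 123, q_3 = 2*2 + 1 = 5.
  i=4: a_4=11, p_4 = 11*123 + 49 = 1402, q_4 = 11*5 + 2 = 57.
  i=5: a_5=1, p_5 = 1*1402 + 123 = 1525, q_5 = 1*57 + 5 = 62.
  i=6: a_6=8, p_6 = 8*1525 + 1402 = 13602, q_6 = 8*62 + 57 = 553.
  i=7: a_7=1, p_7 = 1*13602 + 1525 = 15127, q_7 = 1*553 + 62 = 615.
  i=8: a_8=11, p_8 = 11*15127 + 13602 = 179999, q_8 = 11*615 + 553 = 7318.
  i=9: a_9=2, p_9 = 2*179999 + 15127 = 375125, q_9 = 2*7318 + 615 = 15251.
  i=10: a_10=1, p_10 = 1*375125 + 179999 = 555124, q_10 = 1*15251 + 7318 = 22569.
  i=11: a_11=1, p_11 = 1*555124 + 375125 = 930249, q_11 = 1*22569 + 15251 = 37820.
Check: 930249^2 - 605*37820^2 = 865363202001 - 865363202000 = 1, so (x, y) = (930249, 37820) solves the equation, and by the theorem it is the least positive solution.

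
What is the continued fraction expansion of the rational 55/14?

[3; 1, 13]

Run the Euclidean algorithm on 55 and 14; the successive quotients are the partial quotients a_0, a_1, ... (each step inverts the fractional part left over by the previous one):
  55 = 3*14 + 13, so a_0 = 3.
  14 = 1*13 + 1, so a_1 = 1.
  13 = 13*1 + 0, so a_2 = 13.
The remainder reaches 0 after 3 divisions, so the expansion has 3 partial quotients, read off in order.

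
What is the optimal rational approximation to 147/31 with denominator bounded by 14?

Expand x = 147/31 as a continued fraction with the Euclidean algorithm:
  147 = 4*31 + 23, so a_0 = 4.
  31 = 1*23 + 8, so a_1 = 1.
  23 = 2*8 + 7, so a_2 = 2.
  8 = 1*7 + 1, so a_3 = 1.
  7 = 7*1 + 0, so a_4 = 7.
so x = [4; 1, 2, 1, 7].
Convergents (p_i = a_i*p_{i-1} + p_{i-2}, q_i = a_i*q_{i-1} + q_{i-2} with p_{-2}=0, p_{-1}=1, q_{-2}=1, q_{-1}=0), until the denominator exceeds 14:
  i=0: a_0=4, p_0 = 4*1 + 0 = 4, q_0 = 4*0 + 1 = 1.
  i=1: a_1=1, p_1 = 1*4 + 1 = 5, q_1 = 1*1 + 0 = 1.
  i=2: a_2=2, p_2 = 2*5 + 4 = 14, q_2 = 2*1 + 1 = 3.
  i=3: a_3=1, p_3 = 1*14 + 5 = 19, q_3 = 1*3 + 1 = 4.
  i=4: a_4=7, p_4 = 7*19 + 14 = 147, q_4 = 7*4 + 3 = 31.
q_4 = 31 > 14, so the last convergent with denominator <= 14 is p_3/q_3 = 19/4.
The closest fraction with denominator <= 14 is either p_3/q_3 or the intermediate fraction (k*p_3 + p_2)/(k*q_3 + q_2) with the largest k >= 1 whose denominator stays <= 14; these approach x as k grows, and every other convergent or intermediate fraction in range is farther away.
Largest k: floor((14 - q_2)/q_3) = floor((14 - 3)/4) = 2.
That gives (2*19 + 14)/(2*4 + 3) = 52/11.
Compare the errors: |x - 19/4| = |147*4 - 19*31|/(31*4) = 1/124, and |x - 52/11| = |147*11 - 52*31|/(31*11) = 5/341.
Cross-multiplying, 1*341 = 341 < 620 = 5*124, so 1/124 is smaller: the convergent 19/4 is closer to x than 52/11.

19/4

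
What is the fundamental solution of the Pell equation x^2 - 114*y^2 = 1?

First expand sqrt(114) as a continued fraction. With x_i = (sqrt(114) + m_i)/d_i and (m_0, d_0) = (0, 1): a_0 = floor(sqrt(114)) = 10, since 10^2 = 100 <= 114 < 121 = 11^2.
Iterate m_{i+1} = d_i*a_i - m_i, d_{i+1} = (114 - m_{i+1}^2)/d_i, a_{i+1} = floor((a_0 + m_{i+1})/d_{i+1}):
  m_1 = 1*10 - 0 = 10, d_1 = (114 - 10^2)/1 = 14/1 = 14, a_1 = floor((10 + 10)/14) = 1.
  m_2 = 14*1 - 10 = 4, d_2 = (114 - 4^2)/14 = 98/14 = 7, a_2 = floor((10 + 4)/7) = 2.
  m_3 = 7*2 - 4 = 10, d_3 = (114 - 10^2)/7 = 14/7 = 2, a_3 = floor((10 + 10)/2) = 10.
  m_4 = 2*10 - 10 = 10, d_4 = (114 - 10^2)/2 = 14/2 = 7, a_4 = floor((10 + 10)/7) = 2.
  m_5 = 7*2 - 10 = 4, d_5 = (114 - 4^2)/7 = 98/7 = 14, a_5 = floor((10 + 4)/14) = 1.
  m_6 = 14*1 - 4 = 10, d_6 = (114 - 10^2)/14 = 14/14 = 1, a_6 = floor((10 + 10)/1) = 20.
  m_7 = 1*20 - 10 = 10, d_7 = (114 - 10^2)/1 = 14/1 = 14: (m_7, d_7) = (m_1, d_1) = (10, 14), so from here the quotients repeat a_1, ..., a_6; the period length is 6.
So sqrt(114) = [10; (1, 2, 10, 2, 1, 20)] with period length k = 6.
k is even, so the fundamental solution of x^2 - 114y^2 = 1 is (p_{k-1}, q_{k-1}) = (p_5, q_5); compute convergents through index 5.
Convergents (p_i = a_i*p_{i-1} + p_{i-2}, q_i = a_i*q_{i-1} + q_{i-2} with p_{-2}=0, p_{-1}=1, q_{-2}=1, q_{-1}=0):
  i=0: a_0=10, p_0 = 10*1 + 0 = 10, q_0 = 10*0 + 1 = 1.
  i=1: a_1=1, p_1 = 1*10 + 1 = 11, q_1 = 1*1 + 0 = 1.
  i=2: a_2=2, p_2 = 2*11 + 10 = 32, q_2 = 2*1 + 1 = 3.
  i=3: a_3=10, p_3 = 10*32 + 11 = 331, q_3 = 10*3 + 1 = 31.
  i=4: a_4=2, p_4 = 2*331 + 32 = 694, q_4 = 2*31 + 3 = 65.
  i=5: a_5=1, p_5 = 1*694 + 331 = 1025, q_5 = 1*65 + 31 = 96.
Check: 1025^2 - 114*96^2 = 1050625 - 1050624 = 1, so (x, y) = (1025, 96) solves the equation, and by the theorem it is the least positive solution.

(x, y) = (1025, 96)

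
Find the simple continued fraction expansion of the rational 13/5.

Run the Euclidean algorithm on 13 and 5; the successive quotients are the partial quotients a_0, a_1, ... (each step inverts the fractional part left over by the previous one):
  13 = 2*5 + 3, so a_0 = 2.
  5 = 1*3 + 2, so a_1 = 1.
  3 = 1*2 + 1, so a_2 = 1.
  2 = 2*1 + 0, so a_3 = 2.
The remainder reaches 0 after 4 divisions, so the expansion has 4 partial quotients, read off in order.

[2; 1, 1, 2]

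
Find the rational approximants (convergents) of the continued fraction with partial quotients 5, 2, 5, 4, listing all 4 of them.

5/1, 11/2, 60/11, 251/46

Using the convergent recurrence p_i = a_i*p_{i-1} + p_{i-2}, q_i = a_i*q_{i-1} + q_{i-2} with p_{-2}=0, p_{-1}=1, q_{-2}=1, q_{-1}=0:
  i=0: a_0=5, p_0 = 5*1 + 0 = 5, q_0 = 5*0 + 1 = 1.
  i=1: a_1=2, p_1 = 2*5 + 1 = 11, q_1 = 2*1 + 0 = 2.
  i=2: a_2=5, p_2 = 5*11 + 5 = 60, q_2 = 5*2 + 1 = 11.
  i=3: a_3=4, p_3 = 4*60 + 11 = 251, q_3 = 4*11 + 2 = 46.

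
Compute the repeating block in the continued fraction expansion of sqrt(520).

[22; (1, 4, 11, 4, 1, 44)]

Write x_i = (sqrt(520) + m_i)/d_i with (m_0, d_0) = (0, 1). a_0 = floor(sqrt(520)) = 22, since 22^2 = 484 <= 520 < 529 = 23^2.
Iterate m_{i+1} = d_i*a_i - m_i, d_{i+1} = (520 - m_{i+1}^2)/d_i, a_{i+1} = floor((a_0 + m_{i+1})/d_{i+1}):
  m_1 = 1*22 - 0 = 22, d_1 = (520 - 22^2)/1 = 36/1 = 36, a_1 = floor((22 + 22)/36) = 1.
  m_2 = 36*1 - 22 = 14, d_2 = (520 - 14^2)/36 = 324/36 = 9, a_2 = floor((22 + 14)/9) = 4.
  m_3 = 9*4 - 14 = 22, d_3 = (520 - 22^2)/9 = 36/9 = 4, a_3 = floor((22 + 22)/4) = 11.
  m_4 = 4*11 - 22 = 22, d_4 = (520 - 22^2)/4 = 36/4 = 9, a_4 = floor((22 + 22)/9) = 4.
  m_5 = 9*4 - 22 = 14, d_5 = (520 - 14^2)/9 = 324/9 = 36, a_5 = floor((22 + 14)/36) = 1.
  m_6 = 36*1 - 14 = 22, d_6 = (520 - 22^2)/36 = 36/36 = 1, a_6 = floor((22 + 22)/1) = 44.
  m_7 = 1*44 - 22 = 22, d_7 = (520 - 22^2)/1 = 36/1 = 36: (m_7, d_7) = (m_1, d_1) = (22, 36), so from here the quotients repeat a_1, ..., a_6; the period length is 6.
Hence the expansion of sqrt(520) is a_0 = 22 followed by the repeating block 1, 4, 11, 4, 1, 44 (period 6).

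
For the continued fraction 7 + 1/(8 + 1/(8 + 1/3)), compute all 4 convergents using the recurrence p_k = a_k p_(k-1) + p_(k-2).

Using the convergent recurrence p_i = a_i*p_{i-1} + p_{i-2}, q_i = a_i*q_{i-1} + q_{i-2} with p_{-2}=0, p_{-1}=1, q_{-2}=1, q_{-1}=0:
  i=0: a_0=7, p_0 = 7*1 + 0 = 7, q_0 = 7*0 + 1 = 1.
  i=1: a_1=8, p_1 = 8*7 + 1 = 57, q_1 = 8*1 + 0 = 8.
  i=2: a_2=8, p_2 = 8*57 + 7 = 463, q_2 = 8*8 + 1 = 65.
  i=3: a_3=3, p_3 = 3*463 + 57 = 1446, q_3 = 3*65 + 8 = 203.

7/1, 57/8, 463/65, 1446/203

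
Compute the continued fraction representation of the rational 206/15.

[13; 1, 2, 1, 3]

Run the Euclidean algorithm on 206 and 15; the successive quotients are the partial quotients a_0, a_1, ... (each step inverts the fractional part left over by the previous one):
  206 = 13*15 + 11, so a_0 = 13.
  15 = 1*11 + 4, so a_1 = 1.
  11 = 2*4 + 3, so a_2 = 2.
  4 = 1*3 + 1, so a_3 = 1.
  3 = 3*1 + 0, so a_4 = 3.
The remainder reaches 0 after 5 divisions, so the expansion has 5 partial quotients, read off in order.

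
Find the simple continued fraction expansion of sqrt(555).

Write x_i = (sqrt(555) + m_i)/d_i with (m_0, d_0) = (0, 1). a_0 = floor(sqrt(555)) = 23, since 23^2 = 529 <= 555 < 576 = 24^2.
Iterate m_{i+1} = d_i*a_i - m_i, d_{i+1} = (555 - m_{i+1}^2)/d_i, a_{i+1} = floor((a_0 + m_{i+1})/d_{i+1}):
  m_1 = 1*23 - 0 = 23, d_1 = (555 - 23^2)/1 = 26/1 = 26, a_1 = floor((23 + 23)/26) = 1.
  m_2 = 26*1 - 23 = 3, d_2 = (555 - 3^2)/26 = 546/26 = 21, a_2 = floor((23 + 3)/21) = 1.
  m_3 = 21*1 - 3 = 18, d_3 = (555 - 18^2)/21 = 231/21 = 11, a_3 = floor((23 + 18)/11) = 3.
  m_4 = 11*3 - 18 = 15, d_4 = (555 - 15^2)/11 = 330/11 = 30, a_4 = floor((23 + 15)/30) = 1.
  m_5 = 30*1 - 15 = 15, d_5 = (555 - 15^2)/30 = 330/30 = 11, a_5 = floor((23 + 15)/11) = 3.
  m_6 = 11*3 - 15 = 18, d_6 = (555 - 18^2)/11 = 231/11 = 21, a_6 = floor((23 + 18)/21) = 1.
  m_7 = 21*1 - 18 = 3, d_7 = (555 - 3^2)/21 = 546/21 = 26, a_7 = floor((23 + 3)/26) = 1.
  m_8 = 26*1 - 3 = 23, d_8 = (555 - 23^2)/26 = 26/26 = 1, a_8 = floor((23 + 23)/1) = 46.
  m_9 = 1*46 - 23 = 23, d_9 = (555 - 23^2)/1 = 26/1 = 26: (m_9, d_9) = (m_1, d_1) = (23, 26), so from here the quotients repeat a_1, ..., a_8; the period length is 8.
Hence the expansion of sqrt(555) is a_0 = 23 followed by the repeating block 1, 1, 3, 1, 3, 1, 1, 46 (period 8).

[23; (1, 1, 3, 1, 3, 1, 1, 46)]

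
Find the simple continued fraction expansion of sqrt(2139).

Write x_i = (sqrt(2139) + m_i)/d_i with (m_0, d_0) = (0, 1). a_0 = floor(sqrt(2139)) = 46, since 46^2 = 2116 <= 2139 < 2209 = 47^2.
Iterate m_{i+1} = d_i*a_i - m_i, d_{i+1} = (2139 - m_{i+1}^2)/d_i, a_{i+1} = floor((a_0 + m_{i+1})/d_{i+1}):
  m_1 = 1*46 - 0 = 46, d_1 = (2139 - 46^2)/1 = 23/1 = 23, a_1 = floor((46 + 46)/23) = 4.
  m_2 = 23*4 - 46 = 46, d_2 = (2139 - 46^2)/23 = 23/23 = 1, a_2 = floor((46 + 46)/1) = 92.
  m_3 = 1*92 - 46 = 46, d_3 = (2139 - 46^2)/1 = 23/1 = 23: (m_3, d_3) = (m_1, d_1) = (46, 23), so from here the quotients repeat a_1, a_2; the period length is 2.
Hence the expansion of sqrt(2139) is a_0 = 46 followed by the repeating block 4, 92 (period 2).

[46; (4, 92)]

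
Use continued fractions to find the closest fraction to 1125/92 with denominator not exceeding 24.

269/22

Expand x = 1125/92 as a continued fraction with the Euclidean algorithm:
  1125 = 12*92 + 21, so a_0 = 12.
  92 = 4*21 + 8, so a_1 = 4.
  21 = 2*8 + 5, so a_2 = 2.
  8 = 1*5 + 3, so a_3 = 1.
  5 = 1*3 + 2, so a_4 = 1.
  3 = 1*2 + 1, so a_5 = 1.
  2 = 2*1 + 0, so a_6 = 2.
so x = [12; 4, 2, 1, 1, 1, 2].
Convergents (p_i = a_i*p_{i-1} + p_{i-2}, q_i = a_i*q_{i-1} + q_{i-2} with p_{-2}=0, p_{-1}=1, q_{-2}=1, q_{-1}=0), until the denominator exceeds 24:
  i=0: a_0=12, p_0 = 12*1 + 0 = 12, q_0 = 12*0 + 1 = 1.
  i=1: a_1=4, p_1 = 4*12 + 1 = 49, q_1 = 4*1 + 0 = 4.
  i=2: a_2=2, p_2 = 2*49 + 12 = 110, q_2 = 2*4 + 1 = 9.
  i=3: a_3=1, p_3 = 1*110 + 49 = 159, q_3 = 1*9 + 4 = 13.
  i=4: a_4=1, p_4 = 1*159 + 110 = 269, q_4 = 1*13 + 9 = 22.
  i=5: a_5=1, p_5 = 1*269 + 159 = 428, q_5 = 1*22 + 13 = 35.
q_5 = 35 > 24, so the last convergent with denominator <= 24 is p_4/q_4 = 269/22.
The closest fraction with denominator <= 24 is either p_4/q_4 or the intermediate fraction (k*p_4 + p_3)/(k*q_4 + q_3) with the largest k >= 1 whose denominator stays <= 24; these approach x as k grows, and every other convergent or intermediate fraction in range is farther away.
Largest k: floor((24 - q_3)/q_4) = floor((24 - 13)/22) = 0.
Since k = 0, no intermediate fraction beyond p_4/q_4 has denominator <= 24, so the convergent 269/22 is the closest (its error is |1125*22 - 269*92|/(92*22) = 2/2024).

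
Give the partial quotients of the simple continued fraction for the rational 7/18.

Run the Euclidean algorithm on 7 and 18; the successive quotients are the partial quotients a_0, a_1, ... (each step inverts the fractional part left over by the previous one):
  7 = 0*18 + 7, so a_0 = 0.
  18 = 2*7 + 4, so a_1 = 2.
  7 = 1*4 + 3, so a_2 = 1.
  4 = 1*3 + 1, so a_3 = 1.
  3 = 3*1 + 0, so a_4 = 3.
The remainder reaches 0 after 5 divisions, so the expansion has 5 partial quotients, read off in order.

[0; 2, 1, 1, 3]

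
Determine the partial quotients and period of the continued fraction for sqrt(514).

[22; (1, 2, 22, 2, 1, 44)]

Write x_i = (sqrt(514) + m_i)/d_i with (m_0, d_0) = (0, 1). a_0 = floor(sqrt(514)) = 22, since 22^2 = 484 <= 514 < 529 = 23^2.
Iterate m_{i+1} = d_i*a_i - m_i, d_{i+1} = (514 - m_{i+1}^2)/d_i, a_{i+1} = floor((a_0 + m_{i+1})/d_{i+1}):
  m_1 = 1*22 - 0 = 22, d_1 = (514 - 22^2)/1 = 30/1 = 30, a_1 = floor((22 + 22)/30) = 1.
  m_2 = 30*1 - 22 = 8, d_2 = (514 - 8^2)/30 = 450/30 = 15, a_2 = floor((22 + 8)/15) = 2.
  m_3 = 15*2 - 8 = 22, d_3 = (514 - 22^2)/15 = 30/15 = 2, a_3 = floor((22 + 22)/2) = 22.
  m_4 = 2*22 - 22 = 22, d_4 = (514 - 22^2)/2 = 30/2 = 15, a_4 = floor((22 + 22)/15) = 2.
  m_5 = 15*2 - 22 = 8, d_5 = (514 - 8^2)/15 = 450/15 = 30, a_5 = floor((22 + 8)/30) = 1.
  m_6 = 30*1 - 8 = 22, d_6 = (514 - 22^2)/30 = 30/30 = 1, a_6 = floor((22 + 22)/1) = 44.
  m_7 = 1*44 - 22 = 22, d_7 = (514 - 22^2)/1 = 30/1 = 30: (m_7, d_7) = (m_1, d_1) = (22, 30), so from here the quotients repeat a_1, ..., a_6; the period length is 6.
Hence the expansion of sqrt(514) is a_0 = 22 followed by the repeating block 1, 2, 22, 2, 1, 44 (period 6).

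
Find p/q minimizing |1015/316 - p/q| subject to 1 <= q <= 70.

Expand x = 1015/316 as a continued fraction with the Euclidean algorithm:
  1015 = 3*316 + 67, so a_0 = 3.
  316 = 4*67 + 48, so a_1 = 4.
  67 = 1*48 + 19, so a_2 = 1.
  48 = 2*19 + 10, so a_3 = 2.
  19 = 1*10 + 9, so a_4 = 1.
  10 = 1*9 + 1, so a_5 = 1.
  9 = 9*1 + 0, so a_6 = 9.
so x = [3; 4, 1, 2, 1, 1, 9].
Convergents (p_i = a_i*p_{i-1} + p_{i-2}, q_i = a_i*q_{i-1} + q_{i-2} with p_{-2}=0, p_{-1}=1, q_{-2}=1, q_{-1}=0), until the denominator exceeds 70:
  i=0: a_0=3, p_0 = 3*1 + 0 = 3, q_0 = 3*0 + 1 = 1.
  i=1: a_1=4, p_1 = 4*3 + 1 = 13, q_1 = 4*1 + 0 = 4.
  i=2: a_2=1, p_2 = 1*13 + 3 = 16, q_2 = 1*4 + 1 = 5.
  i=3: a_3=2, p_3 = 2*16 + 13 = 45, q_3 = 2*5 + 4 = 14.
  i=4: a_4=1, p_4 = 1*45 + 16 = 61, q_4 = 1*14 + 5 = 19.
  i=5: a_5=1, p_5 = 1*61 + 45 = 106, q_5 = 1*19 + 14 = 33.
  i=6: a_6=9, p_6 = 9*106 + 61 = 1015, q_6 = 9*33 + 19 = 316.
q_6 = 316 > 70, so the last convergent with denominator <= 70 is p_5/q_5 = 106/33.
The closest fraction with denominator <= 70 is either p_5/q_5 or the intermediate fraction (k*p_5 + p_4)/(k*q_5 + q_4) with the largest k >= 1 whose denominator stays <= 70; these approach x as k grows, and every other convergent or intermediate fraction in range is farther away.
Largest k: floor((70 - q_4)/q_5) = floor((70 - 19)/33) = 1.
That gives (1*106 + 61)/(1*33 + 19) = 167/52.
Compare the errors: |x - 106/33| = |1015*33 - 106*316|/(316*33) = 1/10428, and |x - 167/52| = |1015*52 - 167*316|/(316*52) = 8/16432.
Cross-multiplying, 1*16432 = 16432 < 83424 = 8*10428, so 1/10428 is smaller: the convergent 106/33 is closer to x than 167/52.

106/33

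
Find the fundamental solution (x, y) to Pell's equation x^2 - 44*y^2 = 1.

(x, y) = (199, 30)

First expand sqrt(44) as a continued fraction. With x_i = (sqrt(44) + m_i)/d_i and (m_0, d_0) = (0, 1): a_0 = floor(sqrt(44)) = 6, since 6^2 = 36 <= 44 < 49 = 7^2.
Iterate m_{i+1} = d_i*a_i - m_i, d_{i+1} = (44 - m_{i+1}^2)/d_i, a_{i+1} = floor((a_0 + m_{i+1})/d_{i+1}):
  m_1 = 1*6 - 0 = 6, d_1 = (44 - 6^2)/1 = 8/1 = 8, a_1 = floor((6 + 6)/8) = 1.
  m_2 = 8*1 - 6 = 2, d_2 = (44 - 2^2)/8 = 40/8 = 5, a_2 = floor((6 + 2)/5) = 1.
  m_3 = 5*1 - 2 = 3, d_3 = (44 - 3^2)/5 = 35/5 = 7, a_3 = floor((6 + 3)/7) = 1.
  m_4 = 7*1 - 3 = 4, d_4 = (44 - 4^2)/7 = 28/7 = 4, a_4 = floor((6 + 4)/4) = 2.
  m_5 = 4*2 - 4 = 4, d_5 = (44 - 4^2)/4 = 28/4 = 7, a_5 = floor((6 + 4)/7) = 1.
  m_6 = 7*1 - 4 = 3, d_6 = (44 - 3^2)/7 = 35/7 = 5, a_6 = floor((6 + 3)/5) = 1.
  m_7 = 5*1 - 3 = 2, d_7 = (44 - 2^2)/5 = 40/5 = 8, a_7 = floor((6 + 2)/8) = 1.
  m_8 = 8*1 - 2 = 6, d_8 = (44 - 6^2)/8 = 8/8 = 1, a_8 = floor((6 + 6)/1) = 12.
  m_9 = 1*12 - 6 = 6, d_9 = (44 - 6^2)/1 = 8/1 = 8: (m_9, d_9) = (m_1, d_1) = (6, 8), so from here the quotients repeat a_1, ..., a_8; the period length is 8.
So sqrt(44) = [6; (1, 1, 1, 2, 1, 1, 1, 12)] with period length k = 8.
k is even, so the fundamental solution of x^2 - 44y^2 = 1 is (p_{k-1}, q_{k-1}) = (p_7, q_7); compute convergents through index 7.
Convergents (p_i = a_i*p_{i-1} + p_{i-2}, q_i = a_i*q_{i-1} + q_{i-2} with p_{-2}=0, p_{-1}=1, q_{-2}=1, q_{-1}=0):
  i=0: a_0=6, p_0 = 6*1 + 0 = 6, q_0 = 6*0 + 1 = 1.
  i=1: a_1=1, p_1 = 1*6 + 1 = 7, q_1 = 1*1 + 0 = 1.
  i=2: a_2=1, p_2 = 1*7 + 6 = 13, q_2 = 1*1 + 1 = 2.
  i=3: a_3=1, p_3 = 1*13 + 7 = 20, q_3 = 1*2 + 1 = 3.
  i=4: a_4=2, p_4 = 2*20 + 13 = 53, q_4 = 2*3 + 2 = 8.
  i=5: a_5=1, p_5 = 1*53 + 20 = 73, q_5 = 1*8 + 3 = 11.
  i=6: a_6=1, p_6 = 1*73 + 53 = 126, q_6 = 1*11 + 8 = 19.
  i=7: a_7=1, p_7 = 1*126 + 73 = 199, q_7 = 1*19 + 11 = 30.
Check: 199^2 - 44*30^2 = 39601 - 39600 = 1, so (x, y) = (199, 30) solves the equation, and by the theorem it is the least positive solution.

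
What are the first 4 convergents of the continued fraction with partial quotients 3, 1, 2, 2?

Using the convergent recurrence p_i = a_i*p_{i-1} + p_{i-2}, q_i = a_i*q_{i-1} + q_{i-2} with p_{-2}=0, p_{-1}=1, q_{-2}=1, q_{-1}=0:
  i=0: a_0=3, p_0 = 3*1 + 0 = 3, q_0 = 3*0 + 1 = 1.
  i=1: a_1=1, p_1 = 1*3 + 1 = 4, q_1 = 1*1 + 0 = 1.
  i=2: a_2=2, p_2 = 2*4 + 3 = 11, q_2 = 2*1 + 1 = 3.
  i=3: a_3=2, p_3 = 2*11 + 4 = 26, q_3 = 2*3 + 1 = 7.

3/1, 4/1, 11/3, 26/7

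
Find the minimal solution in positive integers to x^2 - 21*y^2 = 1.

First expand sqrt(21) as a continued fraction. With x_i = (sqrt(21) + m_i)/d_i and (m_0, d_0) = (0, 1): a_0 = floor(sqrt(21)) = 4, since 4^2 = 16 <= 21 < 25 = 5^2.
Iterate m_{i+1} = d_i*a_i - m_i, d_{i+1} = (21 - m_{i+1}^2)/d_i, a_{i+1} = floor((a_0 + m_{i+1})/d_{i+1}):
  m_1 = 1*4 - 0 = 4, d_1 = (21 - 4^2)/1 = 5/1 = 5, a_1 = floor((4 + 4)/5) = 1.
  m_2 = 5*1 - 4 = 1, d_2 = (21 - 1^2)/5 = 20/5 = 4, a_2 = floor((4 + 1)/4) = 1.
  m_3 = 4*1 - 1 = 3, d_3 = (21 - 3^2)/4 = 12/4 = 3, a_3 = floor((4 + 3)/3) = 2.
  m_4 = 3*2 - 3 = 3, d_4 = (21 - 3^2)/3 = 12/3 = 4, a_4 = floor((4 + 3)/4) = 1.
  m_5 = 4*1 - 3 = 1, d_5 = (21 - 1^2)/4 = 20/4 = 5, a_5 = floor((4 + 1)/5) = 1.
  m_6 = 5*1 - 1 = 4, d_6 = (21 - 4^2)/5 = 5/5 = 1, a_6 = floor((4 + 4)/1) = 8.
  m_7 = 1*8 - 4 = 4, d_7 = (21 - 4^2)/1 = 5/1 = 5: (m_7, d_7) = (m_1, d_1) = (4, 5), so from here the quotients repeat a_1, ..., a_6; the period length is 6.
So sqrt(21) = [4; (1, 1, 2, 1, 1, 8)] with period length k = 6.
k is even, so the fundamental solution of x^2 - 21y^2 = 1 is (p_{k-1}, q_{k-1}) = (p_5, q_5); compute convergents through index 5.
Convergents (p_i = a_i*p_{i-1} + p_{i-2}, q_i = a_i*q_{i-1} + q_{i-2} with p_{-2}=0, p_{-1}=1, q_{-2}=1, q_{-1}=0):
  i=0: a_0=4, p_0 = 4*1 + 0 = 4, q_0 = 4*0 + 1 = 1.
  i=1: a_1=1, p_1 = 1*4 + 1 = 5, q_1 = 1*1 + 0 = 1.
  i=2: a_2=1, p_2 = 1*5 + 4 = 9, q_2 = 1*1 + 1 = 2.
  i=3: a_3=2, p_3 = 2*9 + 5 = 23, q_3 = 2*2 + 1 = 5.
  i=4: a_4=1, p_4 = 1*23 + 9 = 32, q_4 = 1*5 + 2 = 7.
  i=5: a_5=1, p_5 = 1*32 + 23 = 55, q_5 = 1*7 + 5 = 12.
Check: 55^2 - 21*12^2 = 3025 - 3024 = 1, so (x, y) = (55, 12) solves the equation, and by the theorem it is the least positive solution.

(x, y) = (55, 12)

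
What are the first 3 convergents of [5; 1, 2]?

5/1, 6/1, 17/3

Using the convergent recurrence p_i = a_i*p_{i-1} + p_{i-2}, q_i = a_i*q_{i-1} + q_{i-2} with p_{-2}=0, p_{-1}=1, q_{-2}=1, q_{-1}=0:
  i=0: a_0=5, p_0 = 5*1 + 0 = 5, q_0 = 5*0 + 1 = 1.
  i=1: a_1=1, p_1 = 1*5 + 1 = 6, q_1 = 1*1 + 0 = 1.
  i=2: a_2=2, p_2 = 2*6 + 5 = 17, q_2 = 2*1 + 1 = 3.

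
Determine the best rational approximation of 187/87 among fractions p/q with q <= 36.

Expand x = 187/87 as a continued fraction with the Euclidean algorithm:
  187 = 2*87 + 13, so a_0 = 2.
  87 = 6*13 + 9, so a_1 = 6.
  13 = 1*9 + 4, so a_2 = 1.
  9 = 2*4 + 1, so a_3 = 2.
  4 = 4*1 + 0, so a_4 = 4.
so x = [2; 6, 1, 2, 4].
Convergents (p_i = a_i*p_{i-1} + p_{i-2}, q_i = a_i*q_{i-1} + q_{i-2} with p_{-2}=0, p_{-1}=1, q_{-2}=1, q_{-1}=0), until the denominator exceeds 36:
  i=0: a_0=2, p_0 = 2*1 + 0 = 2, q_0 = 2*0 + 1 = 1.
  i=1: a_1=6, p_1 = 6*2 + 1 = 13, q_1 = 6*1 + 0 = 6.
  i=2: a_2=1, p_2 = 1*13 + 2 = 15, q_2 = 1*6 + 1 = 7.
  i=3: a_3=2, p_3 = 2*15 + 13 = 43, q_3 = 2*7 + 6 = 20.
  i=4: a_4=4, p_4 = 4*43 + 15 = 187, q_4 = 4*20 + 7 = 87.
q_4 = 87 > 36, so the last convergent with denominator <= 36 is p_3/q_3 = 43/20.
The closest fraction with denominator <= 36 is either p_3/q_3 or the intermediate fraction (k*p_3 + p_2)/(k*q_3 + q_2) with the largest k >= 1 whose denominator stays <= 36; these approach x as k grows, and every other convergent or intermediate fraction in range is farther away.
Largest k: floor((36 - q_2)/q_3) = floor((36 - 7)/20) = 1.
That gives (1*43 + 15)/(1*20 + 7) = 58/27.
Compare the errors: |x - 43/20| = |187*20 - 43*87|/(87*20) = 1/1740, and |x - 58/27| = |187*27 - 58*87|/(87*27) = 3/2349.
Cross-multiplying, 1*2349 = 2349 < 5220 = 3*1740, so 1/1740 is smaller: the convergent 43/20 is closer to x than 58/27.

43/20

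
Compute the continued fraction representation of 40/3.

Run the Euclidean algorithm on 40 and 3; the successive quotients are the partial quotients a_0, a_1, ... (each step inverts the fractional part left over by the previous one):
  40 = 13*3 + 1, so a_0 = 13.
  3 = 3*1 + 0, so a_1 = 3.
The remainder reaches 0 after 2 divisions, so the expansion has 2 partial quotients, read off in order.

[13; 3]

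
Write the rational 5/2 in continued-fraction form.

Run the Euclidean algorithm on 5 and 2; the successive quotients are the partial quotients a_0, a_1, ... (each step inverts the fractional part left over by the previous one):
  5 = 2*2 + 1, so a_0 = 2.
  2 = 2*1 + 0, so a_1 = 2.
The remainder reaches 0 after 2 divisions, so the expansion has 2 partial quotients, read off in order.

[2; 2]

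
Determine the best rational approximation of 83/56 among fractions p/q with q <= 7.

Expand x = 83/56 as a continued fraction with the Euclidean algorithm:
  83 = 1*56 + 27, so a_0 = 1.
  56 = 2*27 + 2, so a_1 = 2.
  27 = 13*2 + 1, so a_2 = 13.
  2 = 2*1 + 0, so a_3 = 2.
so x = [1; 2, 13, 2].
Convergents (p_i = a_i*p_{i-1} + p_{i-2}, q_i = a_i*q_{i-1} + q_{i-2} with p_{-2}=0, p_{-1}=1, q_{-2}=1, q_{-1}=0), until the denominator exceeds 7:
  i=0: a_0=1, p_0 = 1*1 + 0 = 1, q_0 = 1*0 + 1 = 1.
  i=1: a_1=2, p_1 = 2*1 + 1 = 3, q_1 = 2*1 + 0 = 2.
  i=2: a_2=13, p_2 = 13*3 + 1 = 40, q_2 = 13*2 + 1 = 27.
q_2 = 27 > 7, so the last convergent with denominator <= 7 is p_1/q_1 = 3/2.
The closest fraction with denominator <= 7 is either p_1/q_1 or the intermediate fraction (k*p_1 + p_0)/(k*q_1 + q_0) with the largest k >= 1 whose denominator stays <= 7; these approach x as k grows, and every other convergent or intermediate fraction in range is farther away.
Largest k: floor((7 - q_0)/q_1) = floor((7 - 1)/2) = 3.
That gives (3*3 + 1)/(3*2 + 1) = 10/7.
Compare the errors: |x - 3/2| = |83*2 - 3*56|/(56*2) = 2/112, and |x - 10/7| = |83*7 - 10*56|/(56*7) = 21/392.
Cross-multiplying, 2*392 = 784 < 2352 = 21*112, so 2/112 is smaller: the convergent 3/2 is closer to x than 10/7.

3/2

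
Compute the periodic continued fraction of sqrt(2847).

[53; (2, 1, 3, 1, 34, 1, 3, 1, 2, 106)]

Write x_i = (sqrt(2847) + m_i)/d_i with (m_0, d_0) = (0, 1). a_0 = floor(sqrt(2847)) = 53, since 53^2 = 2809 <= 2847 < 2916 = 54^2.
Iterate m_{i+1} = d_i*a_i - m_i, d_{i+1} = (2847 - m_{i+1}^2)/d_i, a_{i+1} = floor((a_0 + m_{i+1})/d_{i+1}):
  m_1 = 1*53 - 0 = 53, d_1 = (2847 - 53^2)/1 = 38/1 = 38, a_1 = floor((53 + 53)/38) = 2.
  m_2 = 38*2 - 53 = 23, d_2 = (2847 - 23^2)/38 = 2318/38 = 61, a_2 = floor((53 + 23)/61) = 1.
  m_3 = 61*1 - 23 = 38, d_3 = (2847 - 38^2)/61 = 1403/61 = 23, a_3 = floor((53 + 38)/23) = 3.
  m_4 = 23*3 - 38 = 31, d_4 = (2847 - 31^2)/23 = 1886/23 = 82, a_4 = floor((53 + 31)/82) = 1.
  m_5 = 82*1 - 31 = 51, d_5 = (2847 - 51^2)/82 = 246/82 = 3, a_5 = floor((53 + 51)/3) = 34.
  m_6 = 3*34 - 51 = 51, d_6 = (2847 - 51^2)/3 = 246/3 = 82, a_6 = floor((53 + 51)/82) = 1.
  m_7 = 82*1 - 51 = 31, d_7 = (2847 - 31^2)/82 = 1886/82 = 23, a_7 = floor((53 + 31)/23) = 3.
  m_8 = 23*3 - 31 = 38, d_8 = (2847 - 38^2)/23 = 1403/23 = 61, a_8 = floor((53 + 38)/61) = 1.
  m_9 = 61*1 - 38 = 23, d_9 = (2847 - 23^2)/61 = 2318/61 = 38, a_9 = floor((53 + 23)/38) = 2.
  m_10 = 38*2 - 23 = 53, d_10 = (2847 - 53^2)/38 = 38/38 = 1, a_10 = floor((53 + 53)/1) = 106.
  m_11 = 1*106 - 53 = 53, d_11 = (2847 - 53^2)/1 = 38/1 = 38: (m_11, d_11) = (m_1, d_1) = (53, 38), so from here the quotients repeat a_1, ..., a_10; the period length is 10.
Hence the expansion of sqrt(2847) is a_0 = 53 followed by the repeating block 2, 1, 3, 1, 34, 1, 3, 1, 2, 106 (period 10).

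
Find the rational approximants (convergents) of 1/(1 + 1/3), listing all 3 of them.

Using the convergent recurrence p_i = a_i*p_{i-1} + p_{i-2}, q_i = a_i*q_{i-1} + q_{i-2} with p_{-2}=0, p_{-1}=1, q_{-2}=1, q_{-1}=0:
  i=0: a_0=0, p_0 = 0*1 + 0 = 0, q_0 = 0*0 + 1 = 1.
  i=1: a_1=1, p_1 = 1*0 + 1 = 1, q_1 = 1*1 + 0 = 1.
  i=2: a_2=3, p_2 = 3*1 + 0 = 3, q_2 = 3*1 + 1 = 4.

0/1, 1/1, 3/4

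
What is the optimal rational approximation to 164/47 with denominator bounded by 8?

Expand x = 164/47 as a continued fraction with the Euclidean algorithm:
  164 = 3*47 + 23, so a_0 = 3.
  47 = 2*23 + 1, so a_1 = 2.
  23 = 23*1 + 0, so a_2 = 23.
so x = [3; 2, 23].
Convergents (p_i = a_i*p_{i-1} + p_{i-2}, q_i = a_i*q_{i-1} + q_{i-2} with p_{-2}=0, p_{-1}=1, q_{-2}=1, q_{-1}=0), until the denominator exceeds 8:
  i=0: a_0=3, p_0 = 3*1 + 0 = 3, q_0 = 3*0 + 1 = 1.
  i=1: a_1=2, p_1 = 2*3 + 1 = 7, q_1 = 2*1 + 0 = 2.
  i=2: a_2=23, p_2 = 23*7 + 3 = 164, q_2 = 23*2 + 1 = 47.
q_2 = 47 > 8, so the last convergent with denominator <= 8 is p_1/q_1 = 7/2.
The closest fraction with denominator <= 8 is either p_1/q_1 or the intermediate fraction (k*p_1 + p_0)/(k*q_1 + q_0) with the largest k >= 1 whose denominator stays <= 8; these approach x as k grows, and every other convergent or intermediate fraction in range is farther away.
Largest k: floor((8 - q_0)/q_1) = floor((8 - 1)/2) = 3.
That gives (3*7 + 3)/(3*2 + 1) = 24/7.
Compare the errors: |x - 7/2| = |164*2 - 7*47|/(47*2) = 1/94, and |x - 24/7| = |164*7 - 24*47|/(47*7) = 20/329.
Cross-multiplying, 1*329 = 329 < 1880 = 20*94, so 1/94 is smaller: the convergent 7/2 is closer to x than 24/7.

7/2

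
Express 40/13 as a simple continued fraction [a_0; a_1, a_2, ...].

[3; 13]

Run the Euclidean algorithm on 40 and 13; the successive quotients are the partial quotients a_0, a_1, ... (each step inverts the fractional part left over by the previous one):
  40 = 3*13 + 1, so a_0 = 3.
  13 = 13*1 + 0, so a_1 = 13.
The remainder reaches 0 after 2 divisions, so the expansion has 2 partial quotients, read off in order.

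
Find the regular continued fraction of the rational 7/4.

[1; 1, 3]

Run the Euclidean algorithm on 7 and 4; the successive quotients are the partial quotients a_0, a_1, ... (each step inverts the fractional part left over by the previous one):
  7 = 1*4 + 3, so a_0 = 1.
  4 = 1*3 + 1, so a_1 = 1.
  3 = 3*1 + 0, so a_2 = 3.
The remainder reaches 0 after 3 divisions, so the expansion has 3 partial quotients, read off in order.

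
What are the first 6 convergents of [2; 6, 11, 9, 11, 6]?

Using the convergent recurrence p_i = a_i*p_{i-1} + p_{i-2}, q_i = a_i*q_{i-1} + q_{i-2} with p_{-2}=0, p_{-1}=1, q_{-2}=1, q_{-1}=0:
  i=0: a_0=2, p_0 = 2*1 + 0 = 2, q_0 = 2*0 + 1 = 1.
  i=1: a_1=6, p_1 = 6*2 + 1 = 13, q_1 = 6*1 + 0 = 6.
  i=2: a_2=11, p_2 = 11*13 + 2 = 145, q_2 = 11*6 + 1 = 67.
  i=3: a_3=9, p_3 = 9*145 + 13 = 1318, q_3 = 9*67 + 6 = 609.
  i=4: a_4=11, p_4 = 11*1318 + 145 = 14643, q_4 = 11*609 + 67 = 6766.
  i=5: a_5=6, p_5 = 6*14643 + 1318 = 89176, q_5 = 6*6766 + 609 = 41205.

2/1, 13/6, 145/67, 1318/609, 14643/6766, 89176/41205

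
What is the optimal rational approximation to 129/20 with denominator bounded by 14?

71/11

Expand x = 129/20 as a continued fraction with the Euclidean algorithm:
  129 = 6*20 + 9, so a_0 = 6.
  20 = 2*9 + 2, so a_1 = 2.
  9 = 4*2 + 1, so a_2 = 4.
  2 = 2*1 + 0, so a_3 = 2.
so x = [6; 2, 4, 2].
Convergents (p_i = a_i*p_{i-1} + p_{i-2}, q_i = a_i*q_{i-1} + q_{i-2} with p_{-2}=0, p_{-1}=1, q_{-2}=1, q_{-1}=0), until the denominator exceeds 14:
  i=0: a_0=6, p_0 = 6*1 + 0 = 6, q_0 = 6*0 + 1 = 1.
  i=1: a_1=2, p_1 = 2*6 + 1 = 13, q_1 = 2*1 + 0 = 2.
  i=2: a_2=4, p_2 = 4*13 + 6 = 58, q_2 = 4*2 + 1 = 9.
  i=3: a_3=2, p_3 = 2*58 + 13 = 129, q_3 = 2*9 + 2 = 20.
q_3 = 20 > 14, so the last convergent with denominator <= 14 is p_2/q_2 = 58/9.
The closest fraction with denominator <= 14 is either p_2/q_2 or the intermediate fraction (k*p_2 + p_1)/(k*q_2 + q_1) with the largest k >= 1 whose denominator stays <= 14; these approach x as k grows, and every other convergent or intermediate fraction in range is farther away.
Largest k: floor((14 - q_1)/q_2) = floor((14 - 2)/9) = 1.
That gives (1*58 + 13)/(1*9 + 2) = 71/11.
Compare the errors: |x - 58/9| = |129*9 - 58*20|/(20*9) = 1/180, and |x - 71/11| = |129*11 - 71*20|/(20*11) = 1/220.
Cross-multiplying, 1*180 = 180 < 220 = 1*220, so 1/220 is smaller: the intermediate fraction 71/11 is closer to x than 58/9.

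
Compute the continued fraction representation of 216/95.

[2; 3, 1, 1, 1, 8]

Run the Euclidean algorithm on 216 and 95; the successive quotients are the partial quotients a_0, a_1, ... (each step inverts the fractional part left over by the previous one):
  216 = 2*95 + 26, so a_0 = 2.
  95 = 3*26 + 17, so a_1 = 3.
  26 = 1*17 + 9, so a_2 = 1.
  17 = 1*9 + 8, so a_3 = 1.
  9 = 1*8 + 1, so a_4 = 1.
  8 = 8*1 + 0, so a_5 = 8.
The remainder reaches 0 after 6 divisions, so the expansion has 6 partial quotients, read off in order.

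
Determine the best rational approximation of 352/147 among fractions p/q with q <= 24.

Expand x = 352/147 as a continued fraction with the Euclidean algorithm:
  352 = 2*147 + 58, so a_0 = 2.
  147 = 2*58 + 31, so a_1 = 2.
  58 = 1*31 + 27, so a_2 = 1.
  31 = 1*27 + 4, so a_3 = 1.
  27 = 6*4 + 3, so a_4 = 6.
  4 = 1*3 + 1, so a_5 = 1.
  3 = 3*1 + 0, so a_6 = 3.
so x = [2; 2, 1, 1, 6, 1, 3].
Convergents (p_i = a_i*p_{i-1} + p_{i-2}, q_i = a_i*q_{i-1} + q_{i-2} with p_{-2}=0, p_{-1}=1, q_{-2}=1, q_{-1}=0), until the denominator exceeds 24:
  i=0: a_0=2, p_0 = 2*1 + 0 = 2, q_0 = 2*0 + 1 = 1.
  i=1: a_1=2, p_1 = 2*2 + 1 = 5, q_1 = 2*1 + 0 = 2.
  i=2: a_2=1, p_2 = 1*5 + 2 = 7, q_2 = 1*2 + 1 = 3.
  i=3: a_3=1, p_3 = 1*7 + 5 = 12, q_3 = 1*3 + 2 = 5.
  i=4: a_4=6, p_4 = 6*12 + 7 = 79, q_4 = 6*5 + 3 = 33.
q_4 = 33 > 24, so the last convergent with denominator <= 24 is p_3/q_3 = 12/5.
The closest fraction with denominator <= 24 is either p_3/q_3 or the intermediate fraction (k*p_3 + p_2)/(k*q_3 + q_2) with the largest k >= 1 whose denominator stays <= 24; these approach x as k grows, and every other convergent or intermediate fraction in range is farther away.
Largest k: floor((24 - q_2)/q_3) = floor((24 - 3)/5) = 4.
That gives (4*12 + 7)/(4*5 + 3) = 55/23.
Compare the errors: |x - 12/5| = |352*5 - 12*147|/(147*5) = 4/735, and |x - 55/23| = |352*23 - 55*147|/(147*23) = 11/3381.
Cross-multiplying, 11*735 = 8085 < 13524 = 4*3381, so 11/3381 is smaller: the intermediate fraction 55/23 is closer to x than 12/5.

55/23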